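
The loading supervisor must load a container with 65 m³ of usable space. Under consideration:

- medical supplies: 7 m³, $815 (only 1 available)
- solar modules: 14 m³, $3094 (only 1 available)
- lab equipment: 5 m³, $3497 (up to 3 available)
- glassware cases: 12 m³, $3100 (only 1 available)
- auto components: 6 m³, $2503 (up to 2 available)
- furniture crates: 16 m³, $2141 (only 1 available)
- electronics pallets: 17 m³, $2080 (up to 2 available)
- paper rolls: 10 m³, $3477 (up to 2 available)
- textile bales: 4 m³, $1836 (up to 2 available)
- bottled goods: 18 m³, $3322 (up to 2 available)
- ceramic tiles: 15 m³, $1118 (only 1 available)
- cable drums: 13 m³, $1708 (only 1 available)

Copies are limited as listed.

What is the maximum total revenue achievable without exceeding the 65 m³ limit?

By revenue per m³: lab equipment 699.40, textile bales 459.00, auto components 417.17 lead.
Greedy by ratio would take medical supplies + 3×lab equipment + 2×auto components + 2×paper rolls + 2×textile bales: 62 m³ used, total 26938.
Dropping medical supplies and textile bales frees 11 m³; slotting in glassware cases (12 m³) lifts the total to 27387 at 63 m³.
Every other selection either busts 65 m³ or exceeds an availability limit or fails to beat 27387.

27387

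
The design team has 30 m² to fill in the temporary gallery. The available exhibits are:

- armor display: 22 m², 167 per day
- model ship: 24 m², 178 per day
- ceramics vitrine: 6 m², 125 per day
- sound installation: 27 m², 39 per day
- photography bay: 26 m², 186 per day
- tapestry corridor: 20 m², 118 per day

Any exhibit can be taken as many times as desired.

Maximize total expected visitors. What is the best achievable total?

625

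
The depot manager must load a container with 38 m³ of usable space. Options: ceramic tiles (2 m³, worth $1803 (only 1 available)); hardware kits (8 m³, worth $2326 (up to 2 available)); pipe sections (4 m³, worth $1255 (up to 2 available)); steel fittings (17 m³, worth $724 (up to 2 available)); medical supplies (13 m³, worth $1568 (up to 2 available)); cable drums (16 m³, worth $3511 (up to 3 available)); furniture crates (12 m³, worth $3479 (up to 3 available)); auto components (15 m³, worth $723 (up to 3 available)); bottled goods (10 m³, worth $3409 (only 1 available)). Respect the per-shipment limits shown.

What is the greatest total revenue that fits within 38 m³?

12444

Taking the top-ratio shipments first gives ceramic tiles + 2×hardware kits + 2×pipe sections + bottled goods for 12374 (36 m³).
The 10 m³ tied up in bottled goods is better spent on furniture crates — total rises to 12444 (38 m³).
No other feasible combination exceeds 12444.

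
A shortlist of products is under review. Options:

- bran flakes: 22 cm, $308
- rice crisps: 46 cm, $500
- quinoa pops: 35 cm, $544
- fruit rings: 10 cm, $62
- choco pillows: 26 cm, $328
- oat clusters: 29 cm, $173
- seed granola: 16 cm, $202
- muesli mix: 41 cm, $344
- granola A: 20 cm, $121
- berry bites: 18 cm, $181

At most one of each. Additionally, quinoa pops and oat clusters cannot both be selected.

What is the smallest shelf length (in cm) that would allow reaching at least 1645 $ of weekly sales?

129

Need the lightest bundle worth ≥ 1645.
bran flakes + rice crisps + quinoa pops + choco pillows: 1680 weekly sales at 129 cm.
No combination under 129 cm hits 1645.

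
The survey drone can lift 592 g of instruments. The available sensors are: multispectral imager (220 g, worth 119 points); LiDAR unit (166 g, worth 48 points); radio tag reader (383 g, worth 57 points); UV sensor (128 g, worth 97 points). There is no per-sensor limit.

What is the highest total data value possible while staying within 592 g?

Density check — UV sensor 0.76, multispectral imager 0.54, LiDAR unit 0.29, radio tag reader 0.15 are the best per g.
4×UV sensor uses 512 of the 592 g and totals 388.
The spare 80 g is too small for any remaining sensor, and no exchange beats 388.

388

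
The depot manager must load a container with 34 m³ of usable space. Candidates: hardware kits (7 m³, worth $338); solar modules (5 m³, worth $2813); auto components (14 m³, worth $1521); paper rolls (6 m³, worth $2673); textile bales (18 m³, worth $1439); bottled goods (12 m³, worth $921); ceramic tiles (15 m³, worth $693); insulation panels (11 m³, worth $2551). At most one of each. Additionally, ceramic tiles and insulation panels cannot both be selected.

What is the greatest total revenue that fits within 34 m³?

Taking solar modules + paper rolls + bottled goods + insulation panels: 34 m³ used, 8958 in revenue.

8958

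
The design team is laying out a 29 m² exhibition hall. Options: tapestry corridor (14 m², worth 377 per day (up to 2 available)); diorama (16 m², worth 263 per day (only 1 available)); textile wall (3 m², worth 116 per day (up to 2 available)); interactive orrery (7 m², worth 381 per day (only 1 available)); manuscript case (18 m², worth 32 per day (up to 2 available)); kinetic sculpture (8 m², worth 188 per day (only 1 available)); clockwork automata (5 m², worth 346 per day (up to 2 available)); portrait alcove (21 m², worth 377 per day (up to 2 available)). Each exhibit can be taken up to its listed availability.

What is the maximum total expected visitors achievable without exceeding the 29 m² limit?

1377

Ranking by ratio (expected visitors/m²): clockwork automata 69.20, interactive orrery 54.43, textile wall 38.67, tapestry corridor 26.93.
Filling by ratio: 2×textile wall + interactive orrery + 2×clockwork automata for 1305, with 6 m² left unused.
Dropping textile wall frees 3 m²; slotting in kinetic sculpture (8 m²) lifts the total to 1377 at 28 m².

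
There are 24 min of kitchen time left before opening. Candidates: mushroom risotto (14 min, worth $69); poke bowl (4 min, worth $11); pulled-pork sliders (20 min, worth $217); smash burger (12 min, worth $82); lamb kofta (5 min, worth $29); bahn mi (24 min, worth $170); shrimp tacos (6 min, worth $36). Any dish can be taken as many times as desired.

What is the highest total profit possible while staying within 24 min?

228

Poke bowl + pulled-pork sliders uses 24 of the 24 min and totals 228.
Nothing else within 24 min beats 228.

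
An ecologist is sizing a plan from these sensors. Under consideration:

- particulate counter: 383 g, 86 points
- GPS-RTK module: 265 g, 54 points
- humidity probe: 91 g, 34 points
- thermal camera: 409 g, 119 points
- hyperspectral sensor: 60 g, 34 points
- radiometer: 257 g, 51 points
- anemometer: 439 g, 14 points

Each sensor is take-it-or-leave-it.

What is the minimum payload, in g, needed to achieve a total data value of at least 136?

469

Need the lightest bundle worth ≥ 136.
Taking thermal camera + hyperspectral sensor gives 153 (≥ 136) for 469 g.
No combination under 469 g hits 136.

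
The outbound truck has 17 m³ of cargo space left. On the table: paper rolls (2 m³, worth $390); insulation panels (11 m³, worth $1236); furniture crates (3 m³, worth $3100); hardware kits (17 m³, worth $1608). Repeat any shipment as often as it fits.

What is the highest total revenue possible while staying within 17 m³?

15890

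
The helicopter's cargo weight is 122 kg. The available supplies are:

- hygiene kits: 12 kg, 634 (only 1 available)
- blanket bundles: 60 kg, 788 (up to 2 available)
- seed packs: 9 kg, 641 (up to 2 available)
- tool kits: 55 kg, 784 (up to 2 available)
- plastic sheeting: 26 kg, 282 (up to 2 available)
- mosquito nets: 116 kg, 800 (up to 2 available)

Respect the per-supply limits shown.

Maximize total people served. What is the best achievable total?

2986

By people served per kg: seed packs 71.22, hygiene kits 52.83, tool kits 14.25, blanket bundles 13.13 lead.
The ratio heuristic lands on hygiene kits + 2×seed packs + tool kits + plastic sheeting (2982) but leaves 11 kg idle.
Replace tool kits with blanket bundles: the trade gains 4 net, giving 2986 at 116 kg.
No other feasible combination exceeds 2986.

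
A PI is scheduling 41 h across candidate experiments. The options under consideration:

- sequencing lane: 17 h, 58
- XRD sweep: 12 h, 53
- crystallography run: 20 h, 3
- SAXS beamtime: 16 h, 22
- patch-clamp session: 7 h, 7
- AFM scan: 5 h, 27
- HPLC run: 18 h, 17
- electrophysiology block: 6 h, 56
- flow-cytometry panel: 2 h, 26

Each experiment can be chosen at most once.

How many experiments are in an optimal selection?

4

Optimal total is 194.
For example sequencing lane + XRD sweep + AFM scan + electrophysiology block achieves it, using 40 h.
Any selection reaching 194 contains exactly 4 experiments.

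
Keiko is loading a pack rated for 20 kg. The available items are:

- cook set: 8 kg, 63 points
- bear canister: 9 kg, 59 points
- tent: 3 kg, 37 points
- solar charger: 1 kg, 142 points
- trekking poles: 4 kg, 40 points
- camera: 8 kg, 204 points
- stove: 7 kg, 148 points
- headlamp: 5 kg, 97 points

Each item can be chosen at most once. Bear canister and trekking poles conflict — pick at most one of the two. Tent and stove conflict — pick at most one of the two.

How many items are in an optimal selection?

4

Optimal total is 534.
One optimal bundle: solar charger + trekking poles + camera + stove (20 kg).
Any selection reaching 534 contains exactly 4 items.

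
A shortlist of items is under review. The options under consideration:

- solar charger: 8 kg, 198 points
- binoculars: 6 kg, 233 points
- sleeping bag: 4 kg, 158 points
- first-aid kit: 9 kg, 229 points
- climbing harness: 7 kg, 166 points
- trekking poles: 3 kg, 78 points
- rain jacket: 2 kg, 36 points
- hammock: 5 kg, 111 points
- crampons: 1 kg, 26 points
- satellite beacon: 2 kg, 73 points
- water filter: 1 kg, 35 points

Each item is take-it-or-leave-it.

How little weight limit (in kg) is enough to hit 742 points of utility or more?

23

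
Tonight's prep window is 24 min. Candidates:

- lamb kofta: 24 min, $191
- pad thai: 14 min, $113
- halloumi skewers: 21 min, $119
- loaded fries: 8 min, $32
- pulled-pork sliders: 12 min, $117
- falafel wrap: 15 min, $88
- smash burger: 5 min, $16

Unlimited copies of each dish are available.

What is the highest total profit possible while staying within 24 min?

Best packing: 2×pulled-pork sliders — 24 min, 234 total.
No other feasible combination exceeds 234.

234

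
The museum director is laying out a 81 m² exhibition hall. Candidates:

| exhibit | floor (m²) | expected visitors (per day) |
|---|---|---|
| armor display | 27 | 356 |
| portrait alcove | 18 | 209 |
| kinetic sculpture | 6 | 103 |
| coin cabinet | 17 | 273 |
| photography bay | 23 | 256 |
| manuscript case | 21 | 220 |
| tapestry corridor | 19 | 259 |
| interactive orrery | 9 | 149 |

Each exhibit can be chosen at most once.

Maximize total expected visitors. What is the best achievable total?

1140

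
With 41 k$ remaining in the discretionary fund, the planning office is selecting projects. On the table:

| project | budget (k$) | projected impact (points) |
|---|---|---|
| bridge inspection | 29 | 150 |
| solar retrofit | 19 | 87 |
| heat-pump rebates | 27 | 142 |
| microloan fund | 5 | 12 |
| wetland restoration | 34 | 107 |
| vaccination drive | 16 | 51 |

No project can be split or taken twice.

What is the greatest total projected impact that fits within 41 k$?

162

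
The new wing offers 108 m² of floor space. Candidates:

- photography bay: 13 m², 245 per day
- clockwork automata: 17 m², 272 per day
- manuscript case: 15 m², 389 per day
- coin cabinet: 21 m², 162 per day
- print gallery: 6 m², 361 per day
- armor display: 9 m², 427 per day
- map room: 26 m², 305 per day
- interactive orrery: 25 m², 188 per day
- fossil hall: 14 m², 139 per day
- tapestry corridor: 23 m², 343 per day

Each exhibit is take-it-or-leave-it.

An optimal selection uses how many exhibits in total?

7

Best achievable expected visitors is 2225.
photography bay + clockwork automata + manuscript case + print gallery + armor display + interactive orrery + tapestry corridor hits 2225 at 108 m².
All optima have 7 exhibits.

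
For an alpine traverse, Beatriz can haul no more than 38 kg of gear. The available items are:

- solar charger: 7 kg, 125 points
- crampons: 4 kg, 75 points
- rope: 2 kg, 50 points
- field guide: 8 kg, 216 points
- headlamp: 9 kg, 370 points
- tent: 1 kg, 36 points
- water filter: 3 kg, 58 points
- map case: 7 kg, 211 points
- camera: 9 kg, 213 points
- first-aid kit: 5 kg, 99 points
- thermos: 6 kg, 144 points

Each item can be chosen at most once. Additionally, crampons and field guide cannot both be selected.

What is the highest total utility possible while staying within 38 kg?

1126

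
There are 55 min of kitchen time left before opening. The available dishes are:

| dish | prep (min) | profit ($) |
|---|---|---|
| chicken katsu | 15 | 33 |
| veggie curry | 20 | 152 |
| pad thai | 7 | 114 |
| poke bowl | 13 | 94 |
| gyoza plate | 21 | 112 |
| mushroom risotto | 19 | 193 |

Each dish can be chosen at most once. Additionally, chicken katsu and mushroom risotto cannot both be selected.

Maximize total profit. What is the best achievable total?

459

Best packing: veggie curry + pad thai + mushroom risotto — 46 min, 459 total.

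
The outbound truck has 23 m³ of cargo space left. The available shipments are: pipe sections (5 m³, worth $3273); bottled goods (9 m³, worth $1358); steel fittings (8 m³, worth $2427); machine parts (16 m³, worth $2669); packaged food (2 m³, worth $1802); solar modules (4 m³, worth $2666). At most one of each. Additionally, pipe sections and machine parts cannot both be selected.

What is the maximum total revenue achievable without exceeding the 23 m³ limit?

10168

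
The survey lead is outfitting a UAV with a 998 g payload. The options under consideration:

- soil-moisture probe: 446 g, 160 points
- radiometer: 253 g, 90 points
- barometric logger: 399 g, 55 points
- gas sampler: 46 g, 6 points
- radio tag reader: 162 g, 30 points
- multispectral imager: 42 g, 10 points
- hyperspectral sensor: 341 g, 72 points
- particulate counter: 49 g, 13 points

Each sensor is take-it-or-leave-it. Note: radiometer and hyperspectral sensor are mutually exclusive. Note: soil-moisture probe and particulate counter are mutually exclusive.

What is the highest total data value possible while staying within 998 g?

Soil-moisture probe + radiometer + gas sampler + radio tag reader + multispectral imager uses 949 of the 998 g and totals 296.

296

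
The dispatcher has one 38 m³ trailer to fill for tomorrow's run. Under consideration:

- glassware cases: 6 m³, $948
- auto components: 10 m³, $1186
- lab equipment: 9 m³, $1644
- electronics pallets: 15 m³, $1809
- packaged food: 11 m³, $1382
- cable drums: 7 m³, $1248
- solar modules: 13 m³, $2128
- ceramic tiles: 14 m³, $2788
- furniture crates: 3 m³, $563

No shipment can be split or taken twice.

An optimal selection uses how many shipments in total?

4

Best achievable revenue is 6727.
cable drums + solar modules + ceramic tiles + furniture crates hits 6727 at 37 m³.
Any selection reaching 6727 contains exactly 4 shipments.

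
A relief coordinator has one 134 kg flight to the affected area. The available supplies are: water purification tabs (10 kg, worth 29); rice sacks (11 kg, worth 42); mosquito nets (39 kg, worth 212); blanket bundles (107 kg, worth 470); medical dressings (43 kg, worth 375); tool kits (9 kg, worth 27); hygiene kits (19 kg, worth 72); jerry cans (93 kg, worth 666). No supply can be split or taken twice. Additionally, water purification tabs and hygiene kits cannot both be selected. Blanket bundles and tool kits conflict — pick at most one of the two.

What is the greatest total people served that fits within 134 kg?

878

Best packing: mosquito nets + jerry cans — 132 kg, 878 total.
Every other selection either busts 134 kg or breaks a pairing rule or fails to beat 878.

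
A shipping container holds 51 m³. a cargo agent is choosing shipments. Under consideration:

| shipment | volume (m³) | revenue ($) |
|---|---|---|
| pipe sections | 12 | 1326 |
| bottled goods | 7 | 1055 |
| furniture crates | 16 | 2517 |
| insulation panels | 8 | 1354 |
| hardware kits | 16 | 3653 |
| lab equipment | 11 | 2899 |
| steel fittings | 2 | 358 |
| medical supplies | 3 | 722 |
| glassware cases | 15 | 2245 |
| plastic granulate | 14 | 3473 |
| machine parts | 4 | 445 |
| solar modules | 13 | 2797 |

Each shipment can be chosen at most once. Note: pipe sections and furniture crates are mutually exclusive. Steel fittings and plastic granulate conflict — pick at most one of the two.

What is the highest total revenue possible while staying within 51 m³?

Best packing: bottled goods + hardware kits + lab equipment + medical supplies + plastic granulate — 51 m³, 11802 total.
Next best is insulation panels + hardware kits + lab equipment + medical supplies + solar modules at 11425 (51 m³) — short by 377.

11802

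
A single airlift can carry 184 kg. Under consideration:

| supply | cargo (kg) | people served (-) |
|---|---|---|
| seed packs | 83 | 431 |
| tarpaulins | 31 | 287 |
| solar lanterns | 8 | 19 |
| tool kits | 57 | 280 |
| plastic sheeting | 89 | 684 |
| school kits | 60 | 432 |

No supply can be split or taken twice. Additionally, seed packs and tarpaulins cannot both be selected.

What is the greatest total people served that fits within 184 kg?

Best packing: tarpaulins + plastic sheeting + school kits — 180 kg, 1403 total.

1403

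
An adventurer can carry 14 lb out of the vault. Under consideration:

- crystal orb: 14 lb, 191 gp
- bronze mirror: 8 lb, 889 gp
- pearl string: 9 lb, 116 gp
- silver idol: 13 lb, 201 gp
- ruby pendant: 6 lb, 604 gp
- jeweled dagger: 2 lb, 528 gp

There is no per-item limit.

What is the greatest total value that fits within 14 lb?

3696

Ranking by ratio (value/lb): jeweled dagger 264.00, bronze mirror 111.12, ruby pendant 100.67, silver idol 15.46.
The ratio ordering already packs tightly: 7×jeweled dagger, 14 lb, 3696.
No other feasible combination exceeds 3696.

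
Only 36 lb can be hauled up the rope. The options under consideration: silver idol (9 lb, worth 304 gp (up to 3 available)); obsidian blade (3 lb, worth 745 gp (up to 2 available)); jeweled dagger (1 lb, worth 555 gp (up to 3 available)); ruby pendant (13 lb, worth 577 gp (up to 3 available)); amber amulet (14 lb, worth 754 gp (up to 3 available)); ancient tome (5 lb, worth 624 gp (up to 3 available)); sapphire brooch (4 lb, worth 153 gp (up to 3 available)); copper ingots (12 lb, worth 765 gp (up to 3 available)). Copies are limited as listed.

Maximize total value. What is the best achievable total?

5792

Density check — jeweled dagger 555.00, obsidian blade 248.33, ancient tome 124.80, copper ingots 63.75 are the best per lb.
The ratio ordering already packs tightly: 2×obsidian blade + 3×jeweled dagger + 3×ancient tome + copper ingots, 36 lb, 5792.
Every other selection either busts 36 lb or exceeds an availability limit or fails to beat 5792.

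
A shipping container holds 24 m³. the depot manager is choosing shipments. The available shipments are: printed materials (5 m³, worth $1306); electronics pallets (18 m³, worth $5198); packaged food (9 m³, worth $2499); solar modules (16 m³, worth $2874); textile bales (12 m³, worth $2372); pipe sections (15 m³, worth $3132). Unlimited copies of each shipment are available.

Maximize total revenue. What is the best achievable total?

Printed materials + electronics pallets uses 23 of the 24 m³ and totals 6504.
No other feasible combination exceeds 6504.

6504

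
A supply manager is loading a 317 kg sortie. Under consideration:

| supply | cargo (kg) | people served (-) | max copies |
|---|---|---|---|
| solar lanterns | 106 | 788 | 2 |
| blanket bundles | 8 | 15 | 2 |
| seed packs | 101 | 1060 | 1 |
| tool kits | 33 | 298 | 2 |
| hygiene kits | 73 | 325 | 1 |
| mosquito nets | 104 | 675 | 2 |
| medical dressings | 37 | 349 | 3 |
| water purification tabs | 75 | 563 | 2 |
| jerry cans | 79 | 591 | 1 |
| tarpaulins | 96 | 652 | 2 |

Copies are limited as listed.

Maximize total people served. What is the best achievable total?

2917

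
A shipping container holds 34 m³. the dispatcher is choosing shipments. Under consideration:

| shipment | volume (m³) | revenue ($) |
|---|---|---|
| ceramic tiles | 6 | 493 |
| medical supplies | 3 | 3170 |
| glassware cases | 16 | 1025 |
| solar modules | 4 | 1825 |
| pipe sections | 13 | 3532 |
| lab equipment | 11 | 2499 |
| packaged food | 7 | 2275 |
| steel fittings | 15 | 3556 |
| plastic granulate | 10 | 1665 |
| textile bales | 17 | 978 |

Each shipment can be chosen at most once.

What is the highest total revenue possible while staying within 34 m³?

11476

By revenue per m³: medical supplies 1056.67, solar modules 456.25, packaged food 325.00 lead.
Taking the top-ratio shipments first gives ceramic tiles + medical supplies + solar modules + pipe sections + packaged food for 11295 (33 m³).
Dropping ceramic tiles and solar modules frees 10 m³; slotting in lab equipment (11 m³) lifts the total to 11476 at 34 m³.
The closest alternative, ceramic tiles + medical supplies + solar modules + pipe sections + packaged food, reaches only 11295.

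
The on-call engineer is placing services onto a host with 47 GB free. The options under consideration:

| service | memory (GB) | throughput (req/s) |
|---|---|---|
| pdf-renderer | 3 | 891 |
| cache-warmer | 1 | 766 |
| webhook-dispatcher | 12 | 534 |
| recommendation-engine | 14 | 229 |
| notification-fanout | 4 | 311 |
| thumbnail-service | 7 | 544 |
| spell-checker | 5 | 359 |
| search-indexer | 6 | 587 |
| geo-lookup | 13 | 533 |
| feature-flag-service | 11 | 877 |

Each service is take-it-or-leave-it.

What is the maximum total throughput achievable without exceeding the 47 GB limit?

By throughput per GB: cache-warmer 766.00, pdf-renderer 297.00, search-indexer 97.83 lead.
A density-first pass picks pdf-renderer + cache-warmer + notification-fanout + thumbnail-service + spell-checker + search-indexer + feature-flag-service — 4335 at 37 GB.
Replace notification-fanout with webhook-dispatcher: the trade gains 223 net, giving 4558 at 45 GB.

4558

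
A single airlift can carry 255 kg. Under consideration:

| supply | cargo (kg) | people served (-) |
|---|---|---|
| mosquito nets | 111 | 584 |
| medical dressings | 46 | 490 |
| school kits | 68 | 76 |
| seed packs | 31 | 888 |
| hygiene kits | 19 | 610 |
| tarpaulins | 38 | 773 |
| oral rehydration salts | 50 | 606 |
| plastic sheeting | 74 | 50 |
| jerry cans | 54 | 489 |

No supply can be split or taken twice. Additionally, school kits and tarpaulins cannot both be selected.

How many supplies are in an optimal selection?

Best achievable people served is 3856.
medical dressings + seed packs + hygiene kits + tarpaulins + oral rehydration salts + jerry cans hits 3856 at 238 kg.
All optima have 6 supplies.

6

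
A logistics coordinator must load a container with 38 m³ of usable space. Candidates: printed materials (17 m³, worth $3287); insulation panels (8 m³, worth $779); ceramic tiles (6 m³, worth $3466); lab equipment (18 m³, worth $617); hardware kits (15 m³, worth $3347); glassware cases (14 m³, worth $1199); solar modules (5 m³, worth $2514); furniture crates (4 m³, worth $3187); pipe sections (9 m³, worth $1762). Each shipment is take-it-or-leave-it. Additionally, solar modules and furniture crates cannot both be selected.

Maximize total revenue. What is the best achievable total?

Ceramic tiles + hardware kits + furniture crates + pipe sections uses 34 of the 38 m³ and totals 11762.

11762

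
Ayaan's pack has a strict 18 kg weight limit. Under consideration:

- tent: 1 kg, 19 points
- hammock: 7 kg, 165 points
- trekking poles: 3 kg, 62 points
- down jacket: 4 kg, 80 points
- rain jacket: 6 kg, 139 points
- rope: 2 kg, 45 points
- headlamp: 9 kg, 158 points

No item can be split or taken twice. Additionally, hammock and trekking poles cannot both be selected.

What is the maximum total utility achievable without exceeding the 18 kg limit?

Tent + hammock + down jacket + rain jacket uses 18 of the 18 kg and totals 403.
Runner-up hammock + down jacket + rain jacket tops out at 384.

403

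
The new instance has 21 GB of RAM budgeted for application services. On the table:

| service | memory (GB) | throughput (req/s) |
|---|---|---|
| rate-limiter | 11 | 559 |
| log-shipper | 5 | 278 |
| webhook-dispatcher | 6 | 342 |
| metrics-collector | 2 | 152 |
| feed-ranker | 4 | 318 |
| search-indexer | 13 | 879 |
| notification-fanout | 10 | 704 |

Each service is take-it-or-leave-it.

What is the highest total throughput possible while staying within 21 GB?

Log-shipper + metrics-collector + feed-ranker + notification-fanout uses 21 of the 21 GB and totals 1452.
The closest alternative, webhook-dispatcher + metrics-collector + search-indexer, reaches only 1373.

1452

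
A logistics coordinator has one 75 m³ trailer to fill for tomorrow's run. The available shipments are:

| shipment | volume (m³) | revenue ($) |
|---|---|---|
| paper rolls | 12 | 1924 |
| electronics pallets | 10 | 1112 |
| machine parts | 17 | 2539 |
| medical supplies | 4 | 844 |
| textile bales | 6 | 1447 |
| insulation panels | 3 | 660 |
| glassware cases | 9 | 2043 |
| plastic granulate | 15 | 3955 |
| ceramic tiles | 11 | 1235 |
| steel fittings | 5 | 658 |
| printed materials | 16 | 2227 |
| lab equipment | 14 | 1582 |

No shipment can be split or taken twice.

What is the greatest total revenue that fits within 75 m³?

Greedy by ratio would take paper rolls + machine parts + medical supplies + textile bales + insulation panels + glassware cases + plastic granulate + steel fittings: 71 m³ used, total 14070.
Dropping paper rolls frees 12 m³; slotting in printed materials (16 m³) lifts the total to 14373 at 75 m³.
Nothing else within 75 m³ beats 14373.

14373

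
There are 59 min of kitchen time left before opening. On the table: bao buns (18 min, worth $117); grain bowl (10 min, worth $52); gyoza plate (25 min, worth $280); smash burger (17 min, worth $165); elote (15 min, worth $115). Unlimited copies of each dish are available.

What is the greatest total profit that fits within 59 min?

610

Taking the top-ratio dishes first gives 2×gyoza plate for 560 (50 min).
The 25 min tied up in gyoza plate is better spent on 2×smash burger — total rises to 610 (59 min).
Nothing else within 59 min beats 610.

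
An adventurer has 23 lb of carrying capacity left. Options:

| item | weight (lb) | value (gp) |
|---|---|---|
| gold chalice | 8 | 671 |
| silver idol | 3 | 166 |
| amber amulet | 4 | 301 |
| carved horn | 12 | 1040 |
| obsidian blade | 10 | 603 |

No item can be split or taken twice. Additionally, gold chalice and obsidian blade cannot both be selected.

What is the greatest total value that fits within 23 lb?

Ranking by ratio (value/lb): carved horn 86.67, gold chalice 83.88, amber amulet 75.25.
Taking gold chalice + silver idol + carved horn: 23 lb used, 1877 in value.

1877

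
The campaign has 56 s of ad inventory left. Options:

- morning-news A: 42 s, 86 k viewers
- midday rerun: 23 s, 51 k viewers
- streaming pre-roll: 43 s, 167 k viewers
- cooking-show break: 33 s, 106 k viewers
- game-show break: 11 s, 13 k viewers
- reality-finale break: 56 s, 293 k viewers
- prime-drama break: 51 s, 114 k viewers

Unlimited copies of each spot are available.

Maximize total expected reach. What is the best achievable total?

293

Density check — reality-finale break 5.23, streaming pre-roll 3.88, cooking-show break 3.21 are the best per s.
Taking reality-finale break: 56 s used, 293 in expected reach.
Every other selection either busts 56 s or fails to beat 293.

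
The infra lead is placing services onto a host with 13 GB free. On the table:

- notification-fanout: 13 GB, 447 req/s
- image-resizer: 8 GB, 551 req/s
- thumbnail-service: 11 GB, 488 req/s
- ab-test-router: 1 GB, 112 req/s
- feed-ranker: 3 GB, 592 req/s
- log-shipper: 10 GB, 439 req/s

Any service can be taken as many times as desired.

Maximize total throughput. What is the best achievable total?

2480

Best packing: ab-test-router + 4×feed-ranker — 13 GB, 2480 total.
Nothing else within 13 GB beats 2480.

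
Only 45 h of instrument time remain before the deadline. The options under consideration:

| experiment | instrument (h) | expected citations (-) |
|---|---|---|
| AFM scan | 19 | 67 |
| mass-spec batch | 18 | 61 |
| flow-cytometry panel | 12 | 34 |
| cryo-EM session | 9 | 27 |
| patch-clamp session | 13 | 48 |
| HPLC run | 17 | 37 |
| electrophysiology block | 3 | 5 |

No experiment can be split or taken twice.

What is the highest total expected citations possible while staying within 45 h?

149

By expected citations per h: patch-clamp session 3.69, AFM scan 3.53, mass-spec batch 3.39 lead.
Taking the top-ratio experiments first gives AFM scan + cryo-EM session + patch-clamp session + electrophysiology block for 147 (44 h).
Dropping cryo-EM session and electrophysiology block frees 12 h; slotting in flow-cytometry panel (12 h) lifts the total to 149 at 44 h.
The closest alternative, AFM scan + cryo-EM session + patch-clamp session + electrophysiology block, reaches only 147.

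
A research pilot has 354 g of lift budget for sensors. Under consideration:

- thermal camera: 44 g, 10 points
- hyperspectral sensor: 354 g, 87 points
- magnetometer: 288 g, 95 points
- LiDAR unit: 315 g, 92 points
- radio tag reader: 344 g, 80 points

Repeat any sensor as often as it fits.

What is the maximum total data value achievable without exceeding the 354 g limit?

105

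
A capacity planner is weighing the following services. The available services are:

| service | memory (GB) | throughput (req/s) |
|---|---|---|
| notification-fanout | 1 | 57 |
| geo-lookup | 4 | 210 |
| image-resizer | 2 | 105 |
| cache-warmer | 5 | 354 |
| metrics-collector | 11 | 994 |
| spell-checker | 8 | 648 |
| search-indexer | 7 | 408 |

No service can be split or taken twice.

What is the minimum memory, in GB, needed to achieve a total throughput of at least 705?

Minimise GB subject to total throughput ≥ 705.
notification-fanout + spell-checker reaches 705 using 9 GB.
Below 9 GB the best achievable stays under 705.

9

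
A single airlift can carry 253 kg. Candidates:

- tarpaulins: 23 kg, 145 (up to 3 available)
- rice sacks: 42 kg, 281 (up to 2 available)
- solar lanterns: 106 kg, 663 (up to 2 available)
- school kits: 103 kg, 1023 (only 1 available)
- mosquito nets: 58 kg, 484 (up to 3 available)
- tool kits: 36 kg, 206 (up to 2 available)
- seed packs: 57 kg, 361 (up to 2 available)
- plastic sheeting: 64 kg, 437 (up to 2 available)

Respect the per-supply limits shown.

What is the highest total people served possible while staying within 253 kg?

The ratio ordering already packs tightly: tarpaulins + school kits + 2×mosquito nets, 242 kg, 2136.
Nothing else within 253 kg beats 2136.

2136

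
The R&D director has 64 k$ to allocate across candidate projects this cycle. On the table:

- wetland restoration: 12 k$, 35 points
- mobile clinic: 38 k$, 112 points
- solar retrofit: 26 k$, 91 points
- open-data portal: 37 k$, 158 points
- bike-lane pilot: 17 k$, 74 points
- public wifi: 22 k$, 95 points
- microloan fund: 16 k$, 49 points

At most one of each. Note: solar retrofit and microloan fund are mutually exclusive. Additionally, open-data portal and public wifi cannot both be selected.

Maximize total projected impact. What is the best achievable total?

249

The ratio heuristic lands on bike-lane pilot + public wifi + microloan fund (218) but leaves 9 k$ idle.
Using the slack differently, solar retrofit + open-data portal comes to 249 at 63 k$.
An exhaustive check of the 128 subsets confirms 249.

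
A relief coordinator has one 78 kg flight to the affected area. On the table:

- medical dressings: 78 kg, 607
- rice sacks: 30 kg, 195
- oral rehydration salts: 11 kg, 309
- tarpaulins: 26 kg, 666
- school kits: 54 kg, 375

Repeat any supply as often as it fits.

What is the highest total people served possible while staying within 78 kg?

2163

Ranking by ratio (people served/kg): oral rehydration salts 28.09, tarpaulins 25.62, medical dressings 7.78.
Best packing: 7×oral rehydration salts — 77 kg, 2163 total.
That's the maximum — no swap from here does better than 2163.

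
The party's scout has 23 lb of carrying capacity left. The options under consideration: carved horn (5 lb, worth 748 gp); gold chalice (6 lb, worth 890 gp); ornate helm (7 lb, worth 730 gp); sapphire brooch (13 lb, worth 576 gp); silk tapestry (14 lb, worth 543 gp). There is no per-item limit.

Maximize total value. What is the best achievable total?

3418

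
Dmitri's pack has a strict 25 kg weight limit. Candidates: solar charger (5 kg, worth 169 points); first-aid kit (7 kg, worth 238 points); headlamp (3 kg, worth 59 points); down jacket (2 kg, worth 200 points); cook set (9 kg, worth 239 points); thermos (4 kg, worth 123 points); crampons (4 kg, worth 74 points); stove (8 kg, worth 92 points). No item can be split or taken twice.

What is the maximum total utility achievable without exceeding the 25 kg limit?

863

Best packing: solar charger + first-aid kit + headlamp + down jacket + thermos + crampons — 25 kg, 863 total.
No other feasible combination exceeds 863.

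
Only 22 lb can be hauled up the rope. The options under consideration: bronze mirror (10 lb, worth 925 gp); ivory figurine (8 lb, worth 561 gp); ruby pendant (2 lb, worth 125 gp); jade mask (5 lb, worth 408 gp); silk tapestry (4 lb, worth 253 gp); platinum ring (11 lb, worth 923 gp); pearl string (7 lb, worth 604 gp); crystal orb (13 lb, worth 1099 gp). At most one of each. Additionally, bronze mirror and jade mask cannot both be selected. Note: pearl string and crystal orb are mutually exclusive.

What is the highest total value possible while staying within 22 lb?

Bronze mirror + platinum ring uses 21 of the 22 lb and totals 1848.

1848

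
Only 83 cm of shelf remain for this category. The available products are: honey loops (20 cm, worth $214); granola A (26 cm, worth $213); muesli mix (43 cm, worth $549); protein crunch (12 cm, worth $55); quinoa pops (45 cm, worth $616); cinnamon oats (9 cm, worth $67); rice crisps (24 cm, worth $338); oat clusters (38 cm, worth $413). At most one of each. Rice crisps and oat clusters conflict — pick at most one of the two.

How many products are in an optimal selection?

2

The maximum weekly sales within 83 cm is 1029.
For example quinoa pops + oat clusters achieves it, using 83 cm.
Every optimal selection uses 2 products.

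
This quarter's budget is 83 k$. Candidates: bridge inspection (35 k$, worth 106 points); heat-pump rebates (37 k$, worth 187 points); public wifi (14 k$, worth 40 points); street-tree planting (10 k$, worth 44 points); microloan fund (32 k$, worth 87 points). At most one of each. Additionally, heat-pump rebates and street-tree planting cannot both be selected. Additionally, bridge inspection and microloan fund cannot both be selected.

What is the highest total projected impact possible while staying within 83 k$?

314

Taking heat-pump rebates + public wifi + microloan fund: 83 k$ used, 314 in projected impact.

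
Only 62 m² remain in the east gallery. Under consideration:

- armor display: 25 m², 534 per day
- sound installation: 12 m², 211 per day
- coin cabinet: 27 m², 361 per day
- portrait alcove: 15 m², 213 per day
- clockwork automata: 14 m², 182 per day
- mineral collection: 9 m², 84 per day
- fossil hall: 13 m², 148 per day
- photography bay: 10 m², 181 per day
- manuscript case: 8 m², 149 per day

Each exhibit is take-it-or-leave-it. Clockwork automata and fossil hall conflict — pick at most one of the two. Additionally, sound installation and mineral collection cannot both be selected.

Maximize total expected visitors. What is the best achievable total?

1139

The ratio heuristic lands on armor display + sound installation + photography bay + manuscript case (1075) but leaves 7 m² idle.
Dropping manuscript case frees 8 m²; slotting in portrait alcove (15 m²) lifts the total to 1139 at 62 m².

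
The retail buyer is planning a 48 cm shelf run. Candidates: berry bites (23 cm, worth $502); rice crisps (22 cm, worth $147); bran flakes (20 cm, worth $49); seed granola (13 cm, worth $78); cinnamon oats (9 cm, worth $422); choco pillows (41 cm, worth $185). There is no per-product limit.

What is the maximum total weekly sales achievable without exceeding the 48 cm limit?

2110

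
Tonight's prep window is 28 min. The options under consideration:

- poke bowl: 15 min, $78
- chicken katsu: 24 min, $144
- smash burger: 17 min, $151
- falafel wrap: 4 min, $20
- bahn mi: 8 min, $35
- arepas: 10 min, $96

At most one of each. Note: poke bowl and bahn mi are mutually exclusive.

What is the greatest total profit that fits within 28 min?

Best packing: smash burger + arepas — 27 min, 247 total.

247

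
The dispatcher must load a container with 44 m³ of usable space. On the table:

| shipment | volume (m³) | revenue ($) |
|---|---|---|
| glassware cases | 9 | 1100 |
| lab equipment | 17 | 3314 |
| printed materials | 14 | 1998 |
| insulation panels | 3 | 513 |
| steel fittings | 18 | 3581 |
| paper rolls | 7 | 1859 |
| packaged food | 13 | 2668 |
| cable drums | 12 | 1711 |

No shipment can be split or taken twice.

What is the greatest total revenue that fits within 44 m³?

The ratio heuristic lands on insulation panels + steel fittings + paper rolls + packaged food (8621) but leaves 3 m³ idle.
The 16 m³ tied up in insulation panels and packaged food is better spent on lab equipment — total rises to 8754 (42 m³).
Runner-up insulation panels + steel fittings + paper rolls + packaged food tops out at 8621.

8754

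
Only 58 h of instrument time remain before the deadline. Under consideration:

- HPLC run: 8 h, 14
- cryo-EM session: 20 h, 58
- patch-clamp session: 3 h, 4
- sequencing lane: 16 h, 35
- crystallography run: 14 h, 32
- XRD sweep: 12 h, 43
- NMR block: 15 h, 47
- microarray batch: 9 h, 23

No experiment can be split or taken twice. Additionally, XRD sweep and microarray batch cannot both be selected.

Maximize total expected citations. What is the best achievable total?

166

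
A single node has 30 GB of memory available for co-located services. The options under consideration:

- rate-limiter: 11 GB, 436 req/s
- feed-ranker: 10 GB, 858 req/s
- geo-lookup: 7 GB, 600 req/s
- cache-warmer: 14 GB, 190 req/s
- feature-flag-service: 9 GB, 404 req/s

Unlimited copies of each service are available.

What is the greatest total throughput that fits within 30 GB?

3×feed-ranker uses 30 of the 30 GB and totals 2574.
Every other selection either busts 30 GB or fails to beat 2574.

2574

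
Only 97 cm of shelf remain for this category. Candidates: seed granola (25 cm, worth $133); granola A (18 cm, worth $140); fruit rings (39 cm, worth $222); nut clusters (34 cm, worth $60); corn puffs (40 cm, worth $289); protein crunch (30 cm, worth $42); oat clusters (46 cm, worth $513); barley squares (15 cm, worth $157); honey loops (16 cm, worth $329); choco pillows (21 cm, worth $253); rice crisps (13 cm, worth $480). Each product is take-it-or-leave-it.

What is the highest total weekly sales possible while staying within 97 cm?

Density check — rice crisps 36.92, honey loops 20.56, choco pillows 12.05 are the best per cm.
Taking oat clusters + honey loops + choco pillows + rice crisps: 96 cm used, 1575 in weekly sales.
No other feasible combination exceeds 1575.

1575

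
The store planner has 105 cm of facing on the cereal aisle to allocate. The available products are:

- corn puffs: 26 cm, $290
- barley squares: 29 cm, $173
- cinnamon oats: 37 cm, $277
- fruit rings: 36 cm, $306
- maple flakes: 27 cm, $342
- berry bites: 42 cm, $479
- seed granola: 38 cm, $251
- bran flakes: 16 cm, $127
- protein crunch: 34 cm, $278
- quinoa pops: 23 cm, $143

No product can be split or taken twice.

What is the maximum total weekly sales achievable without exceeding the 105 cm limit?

1127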